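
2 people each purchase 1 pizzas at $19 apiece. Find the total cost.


Cost per person:
1 x $19 = $19
Group total:
2 x $19 = $38

$38


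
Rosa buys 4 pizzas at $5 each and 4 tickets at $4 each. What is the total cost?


Cost of pizzas:
4 x $5 = $20
Cost of tickets:
4 x $4 = $16
Add both:
$20 + $16 = $36

$36


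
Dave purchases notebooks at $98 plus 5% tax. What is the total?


Calculate the tax:
5% of $98 = $4.90
Add tax to price:
$98 + $4.90 = $102.90

$102.90


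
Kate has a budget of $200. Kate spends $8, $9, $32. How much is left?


Add up expenses:
$8 + $9 + $32 = $49
Subtract from budget:
$200 - $49 = $151

$151


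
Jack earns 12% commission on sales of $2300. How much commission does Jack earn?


Convert rate to decimal:
12% = 0.12
Multiply by sales:
$2300 x 0.12 = $276

$276


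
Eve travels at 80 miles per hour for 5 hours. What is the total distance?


Use the formula: distance = speed x time
Speed = 80 mph, Time = 5 hours
80 x 5 = 400 miles

400 miles


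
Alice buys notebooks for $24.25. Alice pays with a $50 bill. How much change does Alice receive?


Start with the amount paid:
$50
Subtract the price:
$50 - $24.25 = $25.75

$25.75


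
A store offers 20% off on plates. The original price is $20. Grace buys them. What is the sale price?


Calculate the discount amount:
20% of $20 = $4
Subtract from original:
$20 - $4 = $16

$16


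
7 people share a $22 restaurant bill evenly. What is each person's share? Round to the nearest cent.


Total bill: $22
Number of people: 7
Each pays: $22 / 7 = $3.1428... ≈ $3.14

$3.14


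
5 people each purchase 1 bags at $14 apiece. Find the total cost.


Cost per person:
1 x $14 = $14
Group total:
5 x $14 = $70

$70


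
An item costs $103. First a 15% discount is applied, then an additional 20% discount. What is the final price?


First discount:
15% of $103 = $15.45
Price after first discount:
$103 - $15.45 = $87.55
Second discount:
20% of $87.55 = $17.51
Final price:
$87.55 - $17.51 = $70.04

$70.04


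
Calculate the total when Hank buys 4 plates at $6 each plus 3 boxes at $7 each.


Cost of plates:
4 x $6 = $24
Cost of boxes:
3 x $7 = $21
Add both:
$24 + $21 = $45

$45


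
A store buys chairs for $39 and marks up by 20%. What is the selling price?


Calculate the markup amount:
20% of $39 = $7.80
Add to cost:
$39 + $7.80 = $46.80

$46.80


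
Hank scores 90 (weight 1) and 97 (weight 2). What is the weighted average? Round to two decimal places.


Weighted sum:
1 x 90 + 2 x 97 = 284
Total weight:
1 + 2 = 3
Weighted average:
284 / 3 = 94.6666... ≈ 94.67

94.67


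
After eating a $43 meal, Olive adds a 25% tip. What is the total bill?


Calculate the tip:
25% of $43 = $10.75
Add tip to meal cost:
$43 + $10.75 = $53.75

$53.75


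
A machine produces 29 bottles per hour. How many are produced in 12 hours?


Production rate: 29 bottles per hour
Time: 12 hours
Total: 29 x 12 = 348 bottles

348 bottles


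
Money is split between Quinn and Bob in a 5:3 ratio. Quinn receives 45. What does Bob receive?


Find the multiplier:
45 / 5 = 9
Apply to Bob's share:
3 x 9 = 27

27


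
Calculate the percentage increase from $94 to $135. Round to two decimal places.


Find the absolute change:
|135 - 94| = 41
Divide by original and multiply by 100:
41 / 94 x 100 = 43.6170...% ≈ 43.62%

43.62%


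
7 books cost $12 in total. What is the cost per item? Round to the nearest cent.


Total cost: $12
Number of items: 7
Unit price: $12 / 7 = $1.7142... ≈ $1.71

$1.71


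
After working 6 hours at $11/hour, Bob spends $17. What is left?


Calculate earnings:
6 x $11 = $66
Subtract spending:
$66 - $17 = $49

$49


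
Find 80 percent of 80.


Convert percentage to decimal:
80% = 0.8
Multiply:
80 x 0.8 = 64

64


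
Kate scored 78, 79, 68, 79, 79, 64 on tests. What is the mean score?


Add the scores:
78 + 79 + 68 + 79 + 79 + 64 = 447
Divide by the number of tests:
447 / 6 = 74.5

74.5


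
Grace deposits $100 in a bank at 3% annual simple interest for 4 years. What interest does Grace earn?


Use the formula I = P x R x T / 100
P x R x T = 100 x 3 x 4 = 1200
I = 1200 / 100 = $12

$12


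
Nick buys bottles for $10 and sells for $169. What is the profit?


Selling price = $169
Cost price = $10
Profit = selling price - cost price:
Profit = $169 - $10 = $159

$159


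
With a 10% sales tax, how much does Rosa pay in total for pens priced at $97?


Calculate the tax:
10% of $97 = $9.70
Add tax to price:
$97 + $9.70 = $106.70

$106.70


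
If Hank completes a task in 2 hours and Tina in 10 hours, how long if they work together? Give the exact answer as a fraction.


Hank's rate: 1/2 of the job per hour
Tina's rate: 1/10 of the job per hour
Combined rate: 1/2 + 1/10 = 3/5 per hour
Time = 1 / (3/5) = 5/3 hours (≈ 1.67 hours)

5/3 hours


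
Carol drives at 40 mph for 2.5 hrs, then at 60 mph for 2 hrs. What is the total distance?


Leg 1 distance:
40 x 2.5 = 100 miles
Leg 2 distance:
60 x 2 = 120 miles
Total distance:
100 + 120 = 220 miles

220 miles


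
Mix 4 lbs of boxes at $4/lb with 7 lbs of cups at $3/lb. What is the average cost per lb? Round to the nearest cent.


Cost of boxes:
4 x $4 = $16
Cost of cups:
7 x $3 = $21
Total cost: $16 + $21 = $37
Total weight: 11 lbs
Average: $37 / 11 = $3.3636... ≈ $3.36/lb

$3.36/lb


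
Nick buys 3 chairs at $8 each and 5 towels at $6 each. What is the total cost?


Cost of chairs:
3 x $8 = $24
Cost of towels:
5 x $6 = $30
Add both:
$24 + $30 = $54

$54


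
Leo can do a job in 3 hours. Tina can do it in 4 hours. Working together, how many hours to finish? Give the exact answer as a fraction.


Leo's rate: 1/3 of the job per hour
Tina's rate: 1/4 of the job per hour
Combined rate: 1/3 + 1/4 = 7/12 per hour
Time = 1 / (7/12) = 12/7 hours (≈ 1.71 hours)

12/7 hours


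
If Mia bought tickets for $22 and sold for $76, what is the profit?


Selling price = $76
Cost price = $22
Profit = selling price - cost price:
Profit = $76 - $22 = $54

$54


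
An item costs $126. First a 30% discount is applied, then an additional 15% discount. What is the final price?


First discount:
30% of $126 = $37.80
Price after first discount:
$126 - $37.80 = $88.20
Second discount:
15% of $88.20 = $13.23
Final price:
$88.20 - $13.23 = $74.97

$74.97


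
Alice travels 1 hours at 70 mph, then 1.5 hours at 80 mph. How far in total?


Leg 1 distance:
70 x 1 = 70 miles
Leg 2 distance:
80 x 1.5 = 120 miles
Total distance:
70 + 120 = 190 miles

190 miles


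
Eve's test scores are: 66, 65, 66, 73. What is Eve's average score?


Add the scores:
66 + 65 + 66 + 73 = 270
Divide by the number of tests:
270 / 4 = 67.5

67.5


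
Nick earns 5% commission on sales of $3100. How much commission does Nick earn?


Convert rate to decimal:
5% = 0.05
Multiply by sales:
$3100 x 0.05 = $155

$155


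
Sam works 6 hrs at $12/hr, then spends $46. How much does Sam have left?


Calculate earnings:
6 x $12 = $72
Subtract spending:
$72 - $46 = $26

$26


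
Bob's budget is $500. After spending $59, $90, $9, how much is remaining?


Add up expenses:
$59 + $90 + $9 = $158
Subtract from budget:
$500 - $158 = $342

$342


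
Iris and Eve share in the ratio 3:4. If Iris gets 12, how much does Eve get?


Find the multiplier:
12 / 3 = 4
Apply to Eve's share:
4 x 4 = 16

16


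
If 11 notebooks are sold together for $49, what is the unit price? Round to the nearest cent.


Total cost: $49
Number of items: 11
Unit price: $49 / 11 = $4.4545... ≈ $4.45

$4.45


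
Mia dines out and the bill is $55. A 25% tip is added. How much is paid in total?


Calculate the tip:
25% of $55 = $13.75
Add tip to meal cost:
$55 + $13.75 = $68.75

$68.75


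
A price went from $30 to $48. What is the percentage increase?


Find the absolute change:
|48 - 30| = 18
Divide by original and multiply by 100:
18 / 30 x 100 = 60%

60%


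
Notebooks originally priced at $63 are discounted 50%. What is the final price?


Calculate the discount amount:
50% of $63 = $31.50
Subtract from original:
$63 - $31.50 = $31.50

$31.50


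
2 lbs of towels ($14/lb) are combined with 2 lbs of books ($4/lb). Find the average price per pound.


Cost of towels:
2 x $14 = $28
Cost of books:
2 x $4 = $8
Total cost: $28 + $8 = $36
Total weight: 4 lbs
Average: $36 / 4 = $9/lb

$9/lb


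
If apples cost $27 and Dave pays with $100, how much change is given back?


Start with the amount paid:
$100
Subtract the price:
$100 - $27 = $73

$73


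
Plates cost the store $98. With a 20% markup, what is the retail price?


Calculate the markup amount:
20% of $98 = $19.60
Add to cost:
$98 + $19.60 = $117.60

$117.60


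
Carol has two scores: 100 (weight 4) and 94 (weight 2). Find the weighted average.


Weighted sum:
4 x 100 + 2 x 94 = 588
Total weight:
4 + 2 = 6
Weighted average:
588 / 6 = 98

98


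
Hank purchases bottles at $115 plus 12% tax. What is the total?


Calculate the tax:
12% of $115 = $13.80
Add tax to price:
$115 + $13.80 = $128.80

$128.80


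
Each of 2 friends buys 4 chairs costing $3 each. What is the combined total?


Cost per person:
4 x $3 = $12
Group total:
2 x $12 = $24

$24


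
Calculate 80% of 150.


Convert percentage to decimal:
80% = 0.8
Multiply:
150 x 0.8 = 120

120


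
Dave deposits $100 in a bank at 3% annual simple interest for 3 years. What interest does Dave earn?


Use the formula I = P x R x T / 100
P x R x T = 100 x 3 x 3 = 900
I = 900 / 100 = $9

$9


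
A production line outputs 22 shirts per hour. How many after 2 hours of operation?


Production rate: 22 shirts per hour
Time: 2 hours
Total: 22 x 2 = 44 shirts

44 shirts


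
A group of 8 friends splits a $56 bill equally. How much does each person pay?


Total bill: $56
Number of people: 8
Each pays: $56 / 8 = $7

$7


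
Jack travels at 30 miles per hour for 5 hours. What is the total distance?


Use the formula: distance = speed x time
Speed = 30 mph, Time = 5 hours
30 x 5 = 150 miles

150 miles


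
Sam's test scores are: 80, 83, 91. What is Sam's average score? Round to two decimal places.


Add the scores:
80 + 83 + 91 = 254
Divide by the number of tests:
254 / 3 = 84.6666... ≈ 84.67

84.67


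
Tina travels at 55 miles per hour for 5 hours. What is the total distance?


Use the formula: distance = speed x time
Speed = 55 mph, Time = 5 hours
55 x 5 = 275 miles

275 miles


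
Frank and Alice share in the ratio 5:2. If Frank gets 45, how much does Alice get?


Find the multiplier:
45 / 5 = 9
Apply to Alice's share:
2 x 9 = 18

18


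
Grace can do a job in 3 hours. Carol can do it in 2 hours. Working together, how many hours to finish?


Grace's rate: 1/3 of the job per hour
Carol's rate: 1/2 of the job per hour
Combined rate: 1/3 + 1/2 = 5/6 per hour
Time = 1 / (5/6) = 6/5 = 1.2 hours

1.2 hours


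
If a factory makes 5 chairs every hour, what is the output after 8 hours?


Production rate: 5 chairs per hour
Time: 8 hours
Total: 5 x 8 = 40 chairs

40 chairs


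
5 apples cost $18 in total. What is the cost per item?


Total cost: $18
Number of items: 5
Unit price: $18 / 5 = $3.60

$3.60


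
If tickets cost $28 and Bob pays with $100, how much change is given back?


Start with the amount paid:
$100
Subtract the price:
$100 - $28 = $72

$72


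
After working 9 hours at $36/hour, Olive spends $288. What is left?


Calculate earnings:
9 x $36 = $324
Subtract spending:
$324 - $288 = $36

$36


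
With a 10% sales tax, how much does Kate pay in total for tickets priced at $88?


Calculate the tax:
10% of $88 = $8.80
Add tax to price:
$88 + $8.80 = $96.80

$96.80


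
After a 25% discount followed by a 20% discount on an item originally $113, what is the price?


First discount:
25% of $113 = $28.25
Price after first discount:
$113 - $28.25 = $84.75
Second discount:
20% of $84.75 = $16.95
Final price:
$84.75 - $16.95 = $67.80

$67.80


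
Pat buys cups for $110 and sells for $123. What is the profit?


Selling price = $123
Cost price = $110
Profit = selling price - cost price:
Profit = $123 - $110 = $13

$13


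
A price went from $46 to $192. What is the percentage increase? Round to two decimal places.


Find the absolute change:
|192 - 46| = 146
Divide by original and multiply by 100:
146 / 46 x 100 = 317.3913...% ≈ 317.39%

317.39%


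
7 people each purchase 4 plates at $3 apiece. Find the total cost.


Cost per person:
4 x $3 = $12
Group total:
7 x $12 = $84

$84


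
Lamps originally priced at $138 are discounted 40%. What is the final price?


Calculate the discount amount:
40% of $138 = $55.20
Subtract from original:
$138 - $55.20 = $82.80

$82.80


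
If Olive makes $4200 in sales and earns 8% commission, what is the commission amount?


Convert rate to decimal:
8% = 0.08
Multiply by sales:
$4200 x 0.08 = $336

$336


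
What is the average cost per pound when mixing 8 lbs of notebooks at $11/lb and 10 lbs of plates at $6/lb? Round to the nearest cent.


Cost of notebooks:
8 x $11 = $88
Cost of plates:
10 x $6 = $60
Total cost: $88 + $60 = $148
Total weight: 18 lbs
Average: $148 / 18 = $8.2222... ≈ $8.22/lb

$8.22/lb


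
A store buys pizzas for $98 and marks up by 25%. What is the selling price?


Calculate the markup amount:
25% of $98 = $24.50
Add to cost:
$98 + $24.50 = $122.50

$122.50


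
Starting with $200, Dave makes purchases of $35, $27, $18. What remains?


Add up expenses:
$35 + $27 + $18 = $80
Subtract from budget:
$200 - $80 = $120

$120


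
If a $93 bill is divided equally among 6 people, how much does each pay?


Total bill: $93
Number of people: 6
Each pays: $93 / 6 = $15.50

$15.50


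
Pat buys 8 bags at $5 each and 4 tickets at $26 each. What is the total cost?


Cost of bags:
8 x $5 = $40
Cost of tickets:
4 x $26 = $104
Add both:
$40 + $104 = $144

$144


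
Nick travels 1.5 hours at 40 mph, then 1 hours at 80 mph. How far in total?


Leg 1 distance:
40 x 1.5 = 60 miles
Leg 2 distance:
80 x 1 = 80 miles
Total distance:
60 + 80 = 140 miles

140 miles


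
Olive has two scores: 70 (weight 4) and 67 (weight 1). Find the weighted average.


Weighted sum:
4 x 70 + 1 x 67 = 347
Total weight:
4 + 1 = 5
Weighted average:
347 / 5 = 69.4

69.4


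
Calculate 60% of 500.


Convert percentage to decimal:
60% = 0.6
Multiply:
500 x 0.6 = 300

300


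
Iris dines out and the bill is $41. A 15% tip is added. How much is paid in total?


Calculate the tip:
15% of $41 = $6.15
Add tip to meal cost:
$41 + $6.15 = $47.15

$47.15


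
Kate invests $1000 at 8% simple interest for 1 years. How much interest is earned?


Use the formula I = P x R x T / 100
P x R x T = 1000 x 8 x 1 = 8000
I = 8000 / 100 = $80

$80


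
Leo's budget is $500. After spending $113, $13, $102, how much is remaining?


Add up expenses:
$113 + $13 + $102 = $228
Subtract from budget:
$500 - $228 = $272

$272


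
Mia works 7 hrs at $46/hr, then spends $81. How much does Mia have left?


Calculate earnings:
7 x $46 = $322
Subtract spending:
$322 - $81 = $241

$241


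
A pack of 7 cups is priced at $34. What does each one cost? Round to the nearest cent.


Total cost: $34
Number of items: 7
Unit price: $34 / 7 = $4.8571... ≈ $4.86

$4.86


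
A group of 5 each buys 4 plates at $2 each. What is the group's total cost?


Cost per person:
4 x $2 = $8
Group total:
5 x $8 = $40

$40


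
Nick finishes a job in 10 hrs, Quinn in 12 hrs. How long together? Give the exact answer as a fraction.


Nick's rate: 1/10 of the job per hour
Quinn's rate: 1/12 of the job per hour
Combined rate: 1/10 + 1/12 = 11/60 per hour
Time = 1 / (11/60) = 60/11 hours (≈ 5.45 hours)

60/11 hours


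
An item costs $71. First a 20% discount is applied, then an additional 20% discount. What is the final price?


First discount:
20% of $71 = $14.20
Price after first discount:
$71 - $14.20 = $56.80
Second discount:
20% of $56.80 = $11.36
Final price:
$56.80 - $11.36 = $45.44

$45.44


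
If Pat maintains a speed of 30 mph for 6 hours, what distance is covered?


Use the formula: distance = speed x time
Speed = 30 mph, Time = 6 hours
30 x 6 = 180 miles

180 miles


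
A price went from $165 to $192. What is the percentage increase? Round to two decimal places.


Find the absolute change:
|192 - 165| = 27
Divide by original and multiply by 100:
27 / 165 x 100 = 16.3636...% ≈ 16.36%

16.36%


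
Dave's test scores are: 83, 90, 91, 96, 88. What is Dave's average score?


Add the scores:
83 + 90 + 91 + 96 + 88 = 448
Divide by the number of tests:
448 / 5 = 89.6

89.6


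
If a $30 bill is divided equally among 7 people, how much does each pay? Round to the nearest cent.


Total bill: $30
Number of people: 7
Each pays: $30 / 7 = $4.2857... ≈ $4.29

$4.29


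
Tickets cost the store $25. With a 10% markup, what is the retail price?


Calculate the markup amount:
10% of $25 = $2.50
Add to cost:
$25 + $2.50 = $27.50

$27.50


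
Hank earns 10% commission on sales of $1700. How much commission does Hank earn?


Convert rate to decimal:
10% = 0.1
Multiply by sales:
$1700 x 0.1 = $170

$170


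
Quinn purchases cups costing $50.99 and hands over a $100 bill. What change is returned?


Start with the amount paid:
$100
Subtract the price:
$100 - $50.99 = $49.01

$49.01


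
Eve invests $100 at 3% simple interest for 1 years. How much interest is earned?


Use the formula I = P x R x T / 100
P x R x T = 100 x 3 x 1 = 300
I = 300 / 100 = $3

$3


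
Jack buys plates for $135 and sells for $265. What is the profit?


Selling price = $265
Cost price = $135
Profit = selling price - cost price:
Profit = $265 - $135 = $130

$130


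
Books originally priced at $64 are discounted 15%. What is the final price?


Calculate the discount amount:
15% of $64 = $9.60
Subtract from original:
$64 - $9.60 = $54.40

$54.40


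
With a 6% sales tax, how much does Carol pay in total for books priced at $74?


Calculate the tax:
6% of $74 = $4.44
Add tax to price:
$74 + $4.44 = $78.44

$78.44


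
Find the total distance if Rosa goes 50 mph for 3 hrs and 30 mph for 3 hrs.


Leg 1 distance:
50 x 3 = 150 miles
Leg 2 distance:
30 x 3 = 90 miles
Total distance:
150 + 90 = 240 miles

240 miles


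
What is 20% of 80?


Convert percentage to decimal:
20% = 0.2
Multiply:
80 x 0.2 = 16

16


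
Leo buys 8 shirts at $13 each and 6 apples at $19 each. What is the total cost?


Cost of shirts:
8 x $13 = $104
Cost of apples:
6 x $19 = $114
Add both:
$104 + $114 = $218

$218


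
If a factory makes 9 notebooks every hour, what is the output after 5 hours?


Production rate: 9 notebooks per hour
Time: 5 hours
Total: 9 x 5 = 45 notebooks

45 notebooks


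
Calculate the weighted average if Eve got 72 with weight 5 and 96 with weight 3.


Weighted sum:
5 x 72 + 3 x 96 = 648
Total weight:
5 + 3 = 8
Weighted average:
648 / 8 = 81

81


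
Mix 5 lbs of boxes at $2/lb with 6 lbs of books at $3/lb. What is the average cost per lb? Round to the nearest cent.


Cost of boxes:
5 x $2 = $10
Cost of books:
6 x $3 = $18
Total cost: $10 + $18 = $28
Total weight: 11 lbs
Average: $28 / 11 = $2.5454... ≈ $2.55/lb

$2.55/lb


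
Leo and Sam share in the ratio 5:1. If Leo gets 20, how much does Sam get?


Find the multiplier:
20 / 5 = 4
Apply to Sam's share:
1 x 4 = 4

4


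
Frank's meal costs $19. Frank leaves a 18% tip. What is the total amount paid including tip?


Calculate the tip:
18% of $19 = $3.42
Add tip to meal cost:
$19 + $3.42 = $22.42

$22.42


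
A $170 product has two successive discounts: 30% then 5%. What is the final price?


First discount:
30% of $170 = $51
Price after first discount:
$170 - $51 = $119
Second discount:
5% of $119 = $5.95
Final price:
$119 - $5.95 = $113.05

$113.05


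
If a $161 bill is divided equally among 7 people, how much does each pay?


Total bill: $161
Number of people: 7
Each pays: $161 / 7 = $23

$23


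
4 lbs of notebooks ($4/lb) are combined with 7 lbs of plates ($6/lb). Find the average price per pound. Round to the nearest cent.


Cost of notebooks:
4 x $4 = $16
Cost of plates:
7 x $6 = $42
Total cost: $16 + $42 = $58
Total weight: 11 lbs
Average: $58 / 11 = $5.2727... ≈ $5.27/lb

$5.27/lb


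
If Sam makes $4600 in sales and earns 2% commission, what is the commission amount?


Convert rate to decimal:
2% = 0.02
Multiply by sales:
$4600 x 0.02 = $92

$92


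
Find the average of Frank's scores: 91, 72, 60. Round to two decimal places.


Add the scores:
91 + 72 + 60 = 223
Divide by the number of tests:
223 / 3 = 74.3333... ≈ 74.33

74.33


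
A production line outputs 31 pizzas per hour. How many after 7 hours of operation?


Production rate: 31 pizzas per hour
Time: 7 hours
Total: 31 x 7 = 217 pizzas

217 pizzas


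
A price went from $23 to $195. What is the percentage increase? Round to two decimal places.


Find the absolute change:
|195 - 23| = 172
Divide by original and multiply by 100:
172 / 23 x 100 = 747.8260...% ≈ 747.83%

747.83%


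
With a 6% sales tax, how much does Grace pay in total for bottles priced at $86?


Calculate the tax:
6% of $86 = $5.16
Add tax to price:
$86 + $5.16 = $91.16

$91.16


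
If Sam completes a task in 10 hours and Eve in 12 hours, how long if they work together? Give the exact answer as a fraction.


Sam's rate: 1/10 of the job per hour
Eve's rate: 1/12 of the job per hour
Combined rate: 1/10 + 1/12 = 11/60 per hour
Time = 1 / (11/60) = 60/11 hours (≈ 5.45 hours)

60/11 hours


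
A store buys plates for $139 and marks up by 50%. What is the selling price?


Calculate the markup amount:
50% of $139 = $69.50
Add to cost:
$139 + $69.50 = $208.50

$208.50


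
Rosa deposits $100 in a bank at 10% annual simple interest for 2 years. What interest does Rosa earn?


Use the formula I = P x R x T / 100
P x R x T = 100 x 10 x 2 = 2000
I = 2000 / 100 = $20

$20


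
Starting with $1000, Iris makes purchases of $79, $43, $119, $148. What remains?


Add up expenses:
$79 + $43 + $119 + $148 = $389
Subtract from budget:
$1000 - $389 = $611

$611


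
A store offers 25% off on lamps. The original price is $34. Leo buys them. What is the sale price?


Calculate the discount amount:
25% of $34 = $8.50
Subtract from original:
$34 - $8.50 = $25.50

$25.50


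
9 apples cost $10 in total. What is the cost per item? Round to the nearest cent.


Total cost: $10
Number of items: 9
Unit price: $10 / 9 = $1.1111... ≈ $1.11

$1.11


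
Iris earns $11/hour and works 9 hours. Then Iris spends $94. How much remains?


Calculate earnings:
9 x $11 = $99
Subtract spending:
$99 - $94 = $5

$5


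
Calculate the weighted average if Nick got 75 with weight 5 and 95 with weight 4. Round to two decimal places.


Weighted sum:
5 x 75 + 4 x 95 = 755
Total weight:
5 + 4 = 9
Weighted average:
755 / 9 = 83.8888... ≈ 83.89

83.89


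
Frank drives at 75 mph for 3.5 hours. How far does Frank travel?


Use the formula: distance = speed x time
Speed = 75 mph, Time = 3.5 hours
75 x 3.5 = 262.5 miles

262.5 miles


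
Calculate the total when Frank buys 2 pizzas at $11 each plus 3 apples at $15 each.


Cost of pizzas:
2 x $11 = $22
Cost of apples:
3 x $15 = $45
Add both:
$22 + $45 = $67

$67


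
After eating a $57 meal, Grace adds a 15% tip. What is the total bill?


Calculate the tip:
15% of $57 = $8.55
Add tip to meal cost:
$57 + $8.55 = $65.55

$65.55


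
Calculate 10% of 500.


Convert percentage to decimal:
10% = 0.1
Multiply:
500 x 0.1 = 50

50


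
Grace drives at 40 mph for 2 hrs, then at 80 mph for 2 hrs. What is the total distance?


Leg 1 distance:
40 x 2 = 80 miles
Leg 2 distance:
80 x 2 = 160 miles
Total distance:
80 + 160 = 240 miles

240 miles


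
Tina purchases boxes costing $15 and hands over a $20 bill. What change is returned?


Start with the amount paid:
$20
Subtract the price:
$20 - $15 = $5

$5


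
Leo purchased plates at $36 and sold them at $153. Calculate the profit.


Selling price = $153
Cost price = $36
Profit = selling price - cost price:
Profit = $153 - $36 = $117

$117


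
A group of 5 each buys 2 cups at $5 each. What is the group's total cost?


Cost per person:
2 x $5 = $10
Group total:
5 x $10 = $50

$50


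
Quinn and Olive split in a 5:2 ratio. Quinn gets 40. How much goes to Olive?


Find the multiplier:
40 / 5 = 8
Apply to Olive's share:
2 x 8 = 16

16


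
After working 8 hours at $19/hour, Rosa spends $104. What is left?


Calculate earnings:
8 x $19 = $152
Subtract spending:
$152 - $104 = $48

$48


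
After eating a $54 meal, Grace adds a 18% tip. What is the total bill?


Calculate the tip:
18% of $54 = $9.72
Add tip to meal cost:
$54 + $9.72 = $63.72

$63.72


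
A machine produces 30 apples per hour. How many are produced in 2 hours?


Production rate: 30 apples per hour
Time: 2 hours
Total: 30 x 2 = 60 apples

60 apples


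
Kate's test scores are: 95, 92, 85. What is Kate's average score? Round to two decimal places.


Add the scores:
95 + 92 + 85 = 272
Divide by the number of tests:
272 / 3 = 90.6666... ≈ 90.67

90.67


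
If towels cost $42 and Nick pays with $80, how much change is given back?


Start with the amount paid:
$80
Subtract the price:
$80 - $42 = $38

$38


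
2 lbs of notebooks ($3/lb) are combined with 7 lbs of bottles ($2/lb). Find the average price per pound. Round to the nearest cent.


Cost of notebooks:
2 x $3 = $6
Cost of bottles:
7 x $2 = $14
Total cost: $6 + $14 = $20
Total weight: 9 lbs
Average: $20 / 9 = $2.2222... ≈ $2.22/lb

$2.22/lb


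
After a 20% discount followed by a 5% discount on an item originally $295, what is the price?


First discount:
20% of $295 = $59
Price after first discount:
$295 - $59 = $236
Second discount:
5% of $236 = $11.80
Final price:
$236 - $11.80 = $224.20

$224.20


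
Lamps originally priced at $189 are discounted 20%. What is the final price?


Calculate the discount amount:
20% of $189 = $37.80
Subtract from original:
$189 - $37.80 = $151.20

$151.20


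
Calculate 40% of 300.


Convert percentage to decimal:
40% = 0.4
Multiply:
300 x 0.4 = 120

120


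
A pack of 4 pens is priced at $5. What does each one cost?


Total cost: $5
Number of items: 4
Unit price: $5 / 4 = $1.25

$1.25


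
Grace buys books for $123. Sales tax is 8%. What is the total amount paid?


Calculate the tax:
8% of $123 = $9.84
Add tax to price:
$123 + $9.84 = $132.84

$132.84


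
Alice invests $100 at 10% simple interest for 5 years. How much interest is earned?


Use the formula I = P x R x T / 100
P x R x T = 100 x 10 x 5 = 5000
I = 5000 / 100 = $50

$50


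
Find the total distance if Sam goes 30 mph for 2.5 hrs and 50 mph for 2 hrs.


Leg 1 distance:
30 x 2.5 = 75 miles
Leg 2 distance:
50 x 2 = 100 miles
Total distance:
75 + 100 = 175 miles

175 miles


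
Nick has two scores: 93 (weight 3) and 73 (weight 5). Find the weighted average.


Weighted sum:
3 x 93 + 5 x 73 = 644
Total weight:
3 + 5 = 8
Weighted average:
644 / 8 = 80.5

80.5


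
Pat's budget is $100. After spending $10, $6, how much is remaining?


Add up expenses:
$10 + $6 = $16
Subtract from budget:
$100 - $16 = $84

$84


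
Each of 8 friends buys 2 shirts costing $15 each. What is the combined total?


Cost per person:
2 x $15 = $30
Group total:
8 x $30 = $240

$240


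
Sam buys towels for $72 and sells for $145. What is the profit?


Selling price = $145
Cost price = $72
Profit = selling price - cost price:
Profit = $145 - $72 = $73

$73


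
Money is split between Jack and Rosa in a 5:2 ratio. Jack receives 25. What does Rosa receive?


Find the multiplier:
25 / 5 = 5
Apply to Rosa's share:
2 x 5 = 10

10


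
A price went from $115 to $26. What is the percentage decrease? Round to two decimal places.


Find the absolute change:
|26 - 115| = 89
Divide by original and multiply by 100:
89 / 115 x 100 = 77.3913...% ≈ 77.39%

77.39%


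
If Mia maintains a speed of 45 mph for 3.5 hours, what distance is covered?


Use the formula: distance = speed x time
Speed = 45 mph, Time = 3.5 hours
45 x 3.5 = 157.5 miles

157.5 miles


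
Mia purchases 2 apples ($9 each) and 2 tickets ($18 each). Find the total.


Cost of apples:
2 x $9 = $18
Cost of tickets:
2 x $18 = $36
Add both:
$18 + $36 = $54

$54


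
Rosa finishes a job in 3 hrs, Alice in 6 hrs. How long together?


Rosa's rate: 1/3 of the job per hour
Alice's rate: 1/6 of the job per hour
Combined rate: 1/3 + 1/6 = 1/2 per hour
Time = 1 / (1/2) = 2 hours

2 hours


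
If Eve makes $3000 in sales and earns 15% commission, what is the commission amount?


Convert rate to decimal:
15% = 0.15
Multiply by sales:
$3000 x 0.15 = $450

$450


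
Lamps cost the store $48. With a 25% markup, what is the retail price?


Calculate the markup amount:
25% of $48 = $12
Add to cost:
$48 + $12 = $60

$60


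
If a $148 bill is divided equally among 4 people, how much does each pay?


Total bill: $148
Number of people: 4
Each pays: $148 / 4 = $37

$37


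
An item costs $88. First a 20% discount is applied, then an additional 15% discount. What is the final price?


First discount:
20% of $88 = $17.60
Price after first discount:
$88 - $17.60 = $70.40
Second discount:
15% of $70.40 = $10.56
Final price:
$70.40 - $10.56 = $59.84

$59.84


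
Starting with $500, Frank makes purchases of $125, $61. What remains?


Add up expenses:
$125 + $61 = $186
Subtract from budget:
$500 - $186 = $314

$314


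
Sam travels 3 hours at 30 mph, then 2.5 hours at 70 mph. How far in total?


Leg 1 distance:
30 x 3 = 90 miles
Leg 2 distance:
70 x 2.5 = 175 miles
Total distance:
90 + 175 = 265 miles

265 miles


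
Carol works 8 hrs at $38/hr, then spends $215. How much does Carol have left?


Calculate earnings:
8 x $38 = $304
Subtract spending:
$304 - $215 = $89

$89


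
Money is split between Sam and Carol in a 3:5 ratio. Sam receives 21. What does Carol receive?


Find the multiplier:
21 / 3 = 7
Apply to Carol's share:
5 x 7 = 35

35


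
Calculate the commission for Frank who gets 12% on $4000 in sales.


Convert rate to decimal:
12% = 0.12
Multiply by sales:
$4000 x 0.12 = $480

$480


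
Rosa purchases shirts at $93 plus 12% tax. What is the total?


Calculate the tax:
12% of $93 = $11.16
Add tax to price:
$93 + $11.16 = $104.16

$104.16


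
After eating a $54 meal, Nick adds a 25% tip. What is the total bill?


Calculate the tip:
25% of $54 = $13.50
Add tip to meal cost:
$54 + $13.50 = $67.50

$67.50


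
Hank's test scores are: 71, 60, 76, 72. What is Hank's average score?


Add the scores:
71 + 60 + 76 + 72 = 279
Divide by the number of tests:
279 / 4 = 69.75

69.75


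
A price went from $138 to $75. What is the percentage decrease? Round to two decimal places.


Find the absolute change:
|75 - 138| = 63
Divide by original and multiply by 100:
63 / 138 x 100 = 45.6521...% ≈ 45.65%

45.65%


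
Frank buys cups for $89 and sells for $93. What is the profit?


Selling price = $93
Cost price = $89
Profit = selling price - cost price:
Profit = $93 - $89 = $4

$4


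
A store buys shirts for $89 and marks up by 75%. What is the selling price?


Calculate the markup amount:
75% of $89 = $66.75
Add to cost:
$89 + $66.75 = $155.75

$155.75


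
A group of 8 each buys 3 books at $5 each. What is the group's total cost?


Cost per person:
3 x $5 = $15
Group total:
8 x $15 = $120

$120


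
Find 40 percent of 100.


Convert percentage to decimal:
40% = 0.4
Multiply:
100 x 0.4 = 40

40


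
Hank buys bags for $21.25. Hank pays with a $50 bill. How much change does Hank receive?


Start with the amount paid:
$50
Subtract the price:
$50 - $21.25 = $28.75

$28.75


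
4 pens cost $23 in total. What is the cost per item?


Total cost: $23
Number of items: 4
Unit price: $23 / 4 = $5.75

$5.75


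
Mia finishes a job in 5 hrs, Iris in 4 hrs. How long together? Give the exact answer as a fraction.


Mia's rate: 1/5 of the job per hour
Iris's rate: 1/4 of the job per hour
Combined rate: 1/5 + 1/4 = 9/20 per hour
Time = 1 / (9/20) = 20/9 hours (≈ 2.22 hours)

20/9 hours


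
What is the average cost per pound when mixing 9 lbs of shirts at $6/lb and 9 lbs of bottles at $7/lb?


Cost of shirts:
9 x $6 = $54
Cost of bottles:
9 x $7 = $63
Total cost: $54 + $63 = $117
Total weight: 18 lbs
Average: $117 / 18 = $6.50/lb

$6.50/lb


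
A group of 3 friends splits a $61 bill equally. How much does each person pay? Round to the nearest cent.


Total bill: $61
Number of people: 3
Each pays: $61 / 3 = $20.3333... ≈ $20.33

$20.33


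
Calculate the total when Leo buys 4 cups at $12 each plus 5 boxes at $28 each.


Cost of cups:
4 x $12 = $48
Cost of boxes:
5 x $28 = $140
Add both:
$48 + $140 = $188

$188


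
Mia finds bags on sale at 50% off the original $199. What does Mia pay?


Calculate the discount amount:
50% of $199 = $99.50
Subtract from original:
$199 - $99.50 = $99.50

$99.50


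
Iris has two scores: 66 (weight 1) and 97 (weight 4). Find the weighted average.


Weighted sum:
1 x 66 + 4 x 97 = 454
Total weight:
1 + 4 = 5
Weighted average:
454 / 5 = 90.8

90.8


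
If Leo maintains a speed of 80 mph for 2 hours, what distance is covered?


Use the formula: distance = speed x time
Speed = 80 mph, Time = 2 hours
80 x 2 = 160 miles

160 miles


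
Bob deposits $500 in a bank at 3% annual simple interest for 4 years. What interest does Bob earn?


Use the formula I = P x R x T / 100
P x R x T = 500 x 3 x 4 = 6000
I = 6000 / 100 = $60

$60


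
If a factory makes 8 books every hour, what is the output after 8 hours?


Production rate: 8 books per hour
Time: 8 hours
Total: 8 x 8 = 64 books

64 books


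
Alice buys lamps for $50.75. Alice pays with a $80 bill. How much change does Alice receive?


Start with the amount paid:
$80
Subtract the price:
$80 - $50.75 = $29.25

$29.25


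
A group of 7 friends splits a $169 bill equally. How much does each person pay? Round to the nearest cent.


Total bill: $169
Number of people: 7
Each pays: $169 / 7 = $24.1428... ≈ $24.14

$24.14


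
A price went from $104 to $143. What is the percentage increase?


Find the absolute change:
|143 - 104| = 39
Divide by original and multiply by 100:
39 / 104 x 100 = 37.5%

37.5%


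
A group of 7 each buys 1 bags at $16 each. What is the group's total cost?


Cost per person:
1 x $16 = $16
Group total:
7 x $16 = $112

$112


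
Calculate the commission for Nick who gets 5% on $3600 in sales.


Convert rate to decimal:
5% = 0.05
Multiply by sales:
$3600 x 0.05 = $180

$180


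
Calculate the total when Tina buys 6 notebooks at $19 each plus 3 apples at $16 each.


Cost of notebooks:
6 x $19 = $114
Cost of apples:
3 x $16 = $48
Add both:
$114 + $48 = $162

$162


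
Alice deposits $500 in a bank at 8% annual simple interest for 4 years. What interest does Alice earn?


Use the formula I = P x R x T / 100
P x R x T = 500 x 8 x 4 = 16000
I = 16000 / 100 = $160

$160


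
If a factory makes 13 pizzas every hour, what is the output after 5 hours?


Production rate: 13 pizzas per hour
Time: 5 hours
Total: 13 x 5 = 65 pizzas

65 pizzas


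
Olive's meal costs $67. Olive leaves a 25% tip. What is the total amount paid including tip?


Calculate the tip:
25% of $67 = $16.75
Add tip to meal cost:
$67 + $16.75 = $83.75

$83.75


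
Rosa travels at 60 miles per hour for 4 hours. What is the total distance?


Use the formula: distance = speed x time
Speed = 60 mph, Time = 4 hours
60 x 4 = 240 miles

240 miles


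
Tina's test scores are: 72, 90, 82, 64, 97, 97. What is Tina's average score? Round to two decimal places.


Add the scores:
72 + 90 + 82 + 64 + 97 + 97 = 502
Divide by the number of tests:
502 / 6 = 83.6666... ≈ 83.67

83.67


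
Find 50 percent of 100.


Convert percentage to decimal:
50% = 0.5
Multiply:
100 x 0.5 = 50

50


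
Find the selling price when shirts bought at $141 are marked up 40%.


Calculate the markup amount:
40% of $141 = $56.40
Add to cost:
$141 + $56.40 = $197.40

$197.40


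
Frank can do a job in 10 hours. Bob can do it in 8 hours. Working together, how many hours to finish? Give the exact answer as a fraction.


Frank's rate: 1/10 of the job per hour
Bob's rate: 1/8 of the job per hour
Combined rate: 1/10 + 1/8 = 9/40 per hour
Time = 1 / (9/40) = 40/9 hours (≈ 4.44 hours)

40/9 hours


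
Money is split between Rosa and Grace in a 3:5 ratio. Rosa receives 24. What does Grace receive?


Find the multiplier:
24 / 3 = 8
Apply to Grace's share:
5 x 8 = 40

40


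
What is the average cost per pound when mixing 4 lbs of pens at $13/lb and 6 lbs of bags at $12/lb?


Cost of pens:
4 x $13 = $52
Cost of bags:
6 x $12 = $72
Total cost: $52 + $72 = $124
Total weight: 10 lbs
Average: $124 / 10 = $12.40/lb

$12.40/lb


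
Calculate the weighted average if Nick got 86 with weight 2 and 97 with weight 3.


Weighted sum:
2 x 86 + 3 x 97 = 463
Total weight:
2 + 3 = 5
Weighted average:
463 / 5 = 92.6

92.6


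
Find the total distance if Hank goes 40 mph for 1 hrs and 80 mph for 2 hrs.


Leg 1 distance:
40 x 1 = 40 miles
Leg 2 distance:
80 x 2 = 160 miles
Total distance:
40 + 160 = 200 miles

200 miles


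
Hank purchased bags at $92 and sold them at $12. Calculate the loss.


Selling price = $12
Cost price = $92
Loss = cost price - selling price:
Loss = $92 - $12 = $80

$80


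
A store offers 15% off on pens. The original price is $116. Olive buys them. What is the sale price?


Calculate the discount amount:
15% of $116 = $17.40
Subtract from original:
$116 - $17.40 = $98.60

$98.60


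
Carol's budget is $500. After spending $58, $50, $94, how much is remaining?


Add up expenses:
$58 + $50 + $94 = $202
Subtract from budget:
$500 - $202 = $298

$298


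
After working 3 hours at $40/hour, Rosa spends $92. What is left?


Calculate earnings:
3 x $40 = $120
Subtract spending:
$120 - $92 = $28

$28


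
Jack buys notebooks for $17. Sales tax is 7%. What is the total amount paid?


Calculate the tax:
7% of $17 = $1.19
Add tax to price:
$17 + $1.19 = $18.19

$18.19


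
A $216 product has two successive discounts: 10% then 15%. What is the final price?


First discount:
10% of $216 = $21.60
Price after first discount:
$216 - $21.60 = $194.40
Second discount:
15% of $194.40 = $29.16
Final price:
$194.40 - $29.16 = $165.24

$165.24


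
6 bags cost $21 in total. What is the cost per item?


Total cost: $21
Number of items: 6
Unit price: $21 / 6 = $3.50

$3.50


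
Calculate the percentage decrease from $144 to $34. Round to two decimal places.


Find the absolute change:
|34 - 144| = 110
Divide by original and multiply by 100:
110 / 144 x 100 = 76.3888...% ≈ 76.39%

76.39%


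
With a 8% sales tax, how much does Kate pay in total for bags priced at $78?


Calculate the tax:
8% of $78 = $6.24
Add tax to price:
$78 + $6.24 = $84.24

$84.24


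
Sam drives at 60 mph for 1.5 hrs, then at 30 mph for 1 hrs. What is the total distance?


Leg 1 distance:
60 x 1.5 = 90 miles
Leg 2 distance:
30 x 1 = 30 miles
Total distance:
90 + 30 = 120 miles

120 miles
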